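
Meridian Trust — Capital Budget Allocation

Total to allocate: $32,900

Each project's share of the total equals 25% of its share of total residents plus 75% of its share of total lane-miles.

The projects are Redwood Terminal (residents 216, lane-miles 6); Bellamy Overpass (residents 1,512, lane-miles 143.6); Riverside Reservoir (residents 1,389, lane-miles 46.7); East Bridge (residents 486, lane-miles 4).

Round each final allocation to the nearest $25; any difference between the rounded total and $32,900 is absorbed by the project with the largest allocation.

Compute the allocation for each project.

Totals — residents 3,603, lane-miles 200.3.
Blended shares (25% residents + 75% lane-miles): Redwood Terminal 0.0375; Bellamy Overpass 0.6426; Riverside Reservoir 0.2712; East Bridge 0.0487.
Pro-rata amounts: Redwood Terminal 1,232.23; Bellamy Overpass 21,141.74; Riverside Reservoir 8,923.82; East Bridge 1,602.21.
Rounded to nearest $25: Redwood Terminal $1,225; Bellamy Overpass $21,150; Riverside Reservoir $8,925; East Bridge $1,600. Sum = $32,900.
Rounded total matches; no reconciliation needed.

Redwood Terminal: $1,225; Bellamy Overpass: $21,150; Riverside Reservoir: $8,925; East Bridge: $1,600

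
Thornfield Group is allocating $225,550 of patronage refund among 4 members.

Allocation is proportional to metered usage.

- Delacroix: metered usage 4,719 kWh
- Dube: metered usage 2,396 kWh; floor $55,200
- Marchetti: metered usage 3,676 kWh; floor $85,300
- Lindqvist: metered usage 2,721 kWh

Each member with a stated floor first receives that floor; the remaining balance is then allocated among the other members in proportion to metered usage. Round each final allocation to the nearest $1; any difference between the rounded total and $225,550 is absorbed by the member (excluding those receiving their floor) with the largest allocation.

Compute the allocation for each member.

Delacroix: $53,945 · Dube: $55,200 · Marchetti: $85,300 · Lindqvist: $31,105

Guaranteed amounts: Dube $55,200; Marchetti $85,300. Remaining pool $85,050.
Remaining pool split over remaining metered usage 7,440: Delacroix 53,945.02 → $53,945; Lindqvist 31,104.98 → $31,105.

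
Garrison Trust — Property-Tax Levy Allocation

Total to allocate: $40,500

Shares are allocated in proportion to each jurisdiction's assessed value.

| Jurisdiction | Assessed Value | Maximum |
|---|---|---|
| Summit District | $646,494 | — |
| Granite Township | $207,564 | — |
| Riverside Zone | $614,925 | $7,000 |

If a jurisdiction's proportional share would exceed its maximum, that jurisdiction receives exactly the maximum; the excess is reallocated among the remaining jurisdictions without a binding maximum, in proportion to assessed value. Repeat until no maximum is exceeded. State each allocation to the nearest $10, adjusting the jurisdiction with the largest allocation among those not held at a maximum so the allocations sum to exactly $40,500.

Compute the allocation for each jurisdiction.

Summit District: $25,360 | Granite Township: $8,140 | Riverside Zone: $7,000

Combined assessed value = 1,468,983.
Proportional shares (ignoring caps): Summit District 17,823.90; Granite Township 5,722.56; Riverside Zone 16,953.54.
Capped: Riverside Zone ($7,000); balance $33,500 reallocated over remaining assessed value 854,058.
Redistributed shares: Summit District 25,358.41 → $25,360; Granite Township 8,141.59 → $8,140.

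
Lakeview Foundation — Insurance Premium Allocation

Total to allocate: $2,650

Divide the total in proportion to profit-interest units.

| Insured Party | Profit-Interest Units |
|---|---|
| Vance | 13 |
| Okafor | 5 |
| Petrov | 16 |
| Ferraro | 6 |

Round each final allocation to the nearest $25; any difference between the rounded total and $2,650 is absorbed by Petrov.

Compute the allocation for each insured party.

Vance: $850; Okafor: $325; Petrov: $1,075; Ferraro: $400

Combined profit-interest units = 40.
Proportional shares: Vance 13/40 × $2,650 = 861.25; Okafor 5/40 × $2,650 = 331.25; Petrov 16/40 × $2,650 = 1,060.00; Ferraro 6/40 × $2,650 = 397.50.
At nearest $25: Vance $850; Okafor $325; Petrov $1,050; Ferraro $400. Sum = $2,625.
Difference $2,650 − $2,625 = +$25 applied to Petrov: Petrov becomes $1,075.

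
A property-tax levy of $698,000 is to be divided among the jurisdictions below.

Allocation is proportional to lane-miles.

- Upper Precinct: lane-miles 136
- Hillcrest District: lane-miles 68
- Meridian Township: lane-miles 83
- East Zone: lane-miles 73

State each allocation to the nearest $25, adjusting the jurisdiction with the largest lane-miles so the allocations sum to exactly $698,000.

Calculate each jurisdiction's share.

Upper Precinct: $263,675 · Hillcrest District: $131,850 · Meridian Township: $160,925 · East Zone: $141,550

Sum of lane-miles: 136 + 68 + 83 + 73 = 360.
Raw shares: Upper Precinct 263,688.89; Hillcrest District 131,844.44; Meridian Township 160,927.78; East Zone 141,538.89.
Rounded to nearest $25: Upper Precinct $263,700; Hillcrest District $131,850; Meridian Township $160,925; East Zone $141,550. Sum = $698,025.
Difference $698,000 − $698,025 = −$25 applied to largest lane-miles (Upper Precinct): Upper Precinct becomes $263,675.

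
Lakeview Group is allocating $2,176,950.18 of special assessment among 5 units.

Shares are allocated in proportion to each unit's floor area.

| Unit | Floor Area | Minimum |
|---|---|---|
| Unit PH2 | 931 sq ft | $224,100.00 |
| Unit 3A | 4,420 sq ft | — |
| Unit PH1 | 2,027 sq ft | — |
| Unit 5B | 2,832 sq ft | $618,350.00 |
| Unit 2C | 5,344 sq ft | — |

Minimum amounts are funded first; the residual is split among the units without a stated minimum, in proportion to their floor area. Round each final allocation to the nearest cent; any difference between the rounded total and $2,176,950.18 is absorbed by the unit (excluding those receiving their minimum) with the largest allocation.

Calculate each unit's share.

Fund the minimums — Unit PH2 $224,100.00; Unit 5B $618,350.00. Residual $1,334,500.18.
Residual split over remaining floor area 11,791: Unit 3A 500,253.6507 → $500,253.65; Unit PH1 229,414.9661 → $229,414.97; Unit 2C 604,831.5632 → $604,831.56.

Unit PH2: $224,100.00 | Unit 3A: $500,253.65 | Unit PH1: $229,414.97 | Unit 5B: $618,350.00 | Unit 2C: $604,831.56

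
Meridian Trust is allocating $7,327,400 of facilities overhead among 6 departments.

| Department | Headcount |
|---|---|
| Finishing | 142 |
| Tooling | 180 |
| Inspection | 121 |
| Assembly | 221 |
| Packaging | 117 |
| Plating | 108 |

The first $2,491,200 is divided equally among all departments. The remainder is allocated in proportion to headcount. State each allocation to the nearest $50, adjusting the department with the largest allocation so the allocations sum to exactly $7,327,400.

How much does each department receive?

First tranche $2,491,200 split equally: $415,200 each.
Remainder $4,836,200 by headcount (total 889): Finishing 772,486.39 → $772,500; Tooling 979,208.10 → $979,200; Inspection 658,245.44 → $658,250; Assembly 1,202,249.94 → $1,202,250; Packaging 636,485.26 → $636,500; Plating 587,524.86 → $587,500.
Totals: Finishing $415,200 + $772,500 = $1,187,700; Tooling $415,200 + $979,200 = $1,394,400; Inspection $415,200 + $658,250 = $1,073,450; Assembly $415,200 + $1,202,250 = $1,617,450; Packaging $415,200 + $636,500 = $1,051,700; Plating $415,200 + $587,500 = $1,002,700.

Finishing: $1,187,700 · Tooling: $1,394,400 · Inspection: $1,073,450 · Assembly: $1,617,450 · Packaging: $1,051,700 · Plating: $1,002,700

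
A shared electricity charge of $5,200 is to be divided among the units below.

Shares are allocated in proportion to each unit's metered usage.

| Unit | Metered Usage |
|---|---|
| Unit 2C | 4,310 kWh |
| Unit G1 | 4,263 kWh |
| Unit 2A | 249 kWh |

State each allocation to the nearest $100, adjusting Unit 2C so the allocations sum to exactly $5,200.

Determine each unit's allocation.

Unit 2C: $2,600 · Unit G1: $2,500 · Unit 2A: $100

Total metered usage = 8,822.
Pro-rata amounts: Unit 2C 4,310/8,822 × $5,200 = 2,540.47; Unit G1 4,263/8,822 × $5,200 = 2,512.76; Unit 2A 249/8,822 × $5,200 = 146.77.
Rounded to nearest $100: Unit 2C $2,500; Unit G1 $2,500; Unit 2A $100. Sum = $5,100.
Difference $5,200 − $5,100 = +$100 applied to Unit 2C: Unit 2C becomes $2,600.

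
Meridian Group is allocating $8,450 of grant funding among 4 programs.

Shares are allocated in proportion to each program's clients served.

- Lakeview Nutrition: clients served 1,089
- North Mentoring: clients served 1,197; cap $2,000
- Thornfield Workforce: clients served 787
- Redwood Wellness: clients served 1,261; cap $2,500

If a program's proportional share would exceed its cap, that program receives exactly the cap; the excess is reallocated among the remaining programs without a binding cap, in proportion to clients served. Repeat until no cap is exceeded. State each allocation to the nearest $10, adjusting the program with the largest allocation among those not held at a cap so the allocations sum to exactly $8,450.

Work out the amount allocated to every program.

Combined clients served = 4,334.
Unconstrained shares: Lakeview Nutrition 2,123.22; North Mentoring 2,333.79; Thornfield Workforce 1,534.41; Redwood Wellness 2,458.57.
Cap binds for North Mentoring ($2,000); residual $6,450 reallocated over remaining clients served 3,137.
Cap binds for Redwood Wellness ($2,500); residual $3,950 reallocated over remaining clients served 1,876.
Redistributed shares: Lakeview Nutrition 2,292.94 → $2,290; Thornfield Workforce 1,657.06 → $1,660.

Lakeview Nutrition: $2,290 · North Mentoring: $2,000 · Thornfield Workforce: $1,660 · Redwood Wellness: $2,500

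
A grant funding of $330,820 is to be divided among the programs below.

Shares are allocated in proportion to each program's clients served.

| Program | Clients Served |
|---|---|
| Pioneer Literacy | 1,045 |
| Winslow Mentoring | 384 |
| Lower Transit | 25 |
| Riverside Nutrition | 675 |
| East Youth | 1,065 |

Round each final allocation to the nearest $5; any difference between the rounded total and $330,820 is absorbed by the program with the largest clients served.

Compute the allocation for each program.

Pioneer Literacy: $108,235; Winslow Mentoring: $39,775; Lower Transit: $2,590; Riverside Nutrition: $69,915; East Youth: $110,305

Combined clients served = 3,194.
Proportional shares: Pioneer Literacy 1,045/3,194 × $330,820 = 108,236.35; Winslow Mentoring 384/3,194 × $330,820 = 39,772.97; Lower Transit 25/3,194 × $330,820 = 2,589.39; Riverside Nutrition 675/3,194 × $330,820 = 69,913.43; East Youth 1,065/3,194 × $330,820 = 110,307.86.
After rounding ($5): Pioneer Literacy $108,235; Winslow Mentoring $39,775; Lower Transit $2,590; Riverside Nutrition $69,915; East Youth $110,310. Sum = $330,825.
Difference $330,820 − $330,825 = −$5 applied to largest clients served (East Youth): East Youth becomes $110,305.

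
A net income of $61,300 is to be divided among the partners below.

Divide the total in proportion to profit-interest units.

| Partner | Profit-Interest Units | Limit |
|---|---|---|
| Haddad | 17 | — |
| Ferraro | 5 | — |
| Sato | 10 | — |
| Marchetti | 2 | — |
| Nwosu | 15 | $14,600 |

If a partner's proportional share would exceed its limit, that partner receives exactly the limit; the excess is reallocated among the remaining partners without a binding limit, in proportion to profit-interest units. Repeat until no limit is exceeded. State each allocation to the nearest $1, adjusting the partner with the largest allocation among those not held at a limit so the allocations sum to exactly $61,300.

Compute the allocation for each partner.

Haddad: $23,350 · Ferraro: $6,868 · Sato: $13,735 · Marchetti: $2,747 · Nwosu: $14,600

Profit-interest units total: 49.
Proportional shares (ignoring caps): Haddad 21,267.35; Ferraro 6,255.10; Sato 12,510.20; Marchetti 2,502.04; Nwosu 18,765.31.
Held at cap: Nwosu ($14,600); residual $46,700 reallocated over remaining profit-interest units 34.
Shares after redistribution: Haddad 23,350.00 → $23,350; Ferraro 6,867.65 → $6,868; Sato 13,735.29 → $13,735; Marchetti 2,747.06 → $2,747.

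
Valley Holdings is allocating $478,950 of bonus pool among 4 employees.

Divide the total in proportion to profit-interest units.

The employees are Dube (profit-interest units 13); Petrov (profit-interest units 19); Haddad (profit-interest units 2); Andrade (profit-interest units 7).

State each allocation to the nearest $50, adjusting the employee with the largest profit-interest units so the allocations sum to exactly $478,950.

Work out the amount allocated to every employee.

Combined profit-interest units = 41.
Unrounded shares: Dube 13/41 × $478,950 = 151,862.20; Petrov 19/41 × $478,950 = 221,952.44; Haddad 2/41 × $478,950 = 23,363.41; Andrade 7/41 × $478,950 = 81,771.95.
After rounding ($50): Dube $151,850; Petrov $221,950; Haddad $23,350; Andrade $81,750. Sum = $478,900.
Difference $478,950 − $478,900 = +$50 applied to largest profit-interest units (Petrov): Petrov becomes $222,000.

Dube: $151,850; Petrov: $222,000; Haddad: $23,350; Andrade: $81,750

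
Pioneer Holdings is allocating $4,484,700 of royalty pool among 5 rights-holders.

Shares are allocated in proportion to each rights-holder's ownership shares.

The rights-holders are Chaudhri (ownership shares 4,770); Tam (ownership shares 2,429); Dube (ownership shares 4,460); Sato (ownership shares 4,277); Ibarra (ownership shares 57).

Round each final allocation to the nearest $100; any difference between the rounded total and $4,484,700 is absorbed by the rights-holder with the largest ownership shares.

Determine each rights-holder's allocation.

Combined ownership shares = 4,770 + 2,429 + 4,460 + 4,277 + 57 = 15,993.
Raw shares: Chaudhri 1,337,586.38; Tam 681,131.51; Dube 1,250,657.29; Sato 1,199,341.08; Ibarra 15,983.74.
At nearest $100: Chaudhri $1,337,600; Tam $681,100; Dube $1,250,700; Sato $1,199,300; Ibarra $16,000. Sum = $4,484,700.
Sum already equals the total — no adjustment.

Chaudhri: $1,337,600; Tam: $681,100; Dube: $1,250,700; Sato: $1,199,300; Ibarra: $16,000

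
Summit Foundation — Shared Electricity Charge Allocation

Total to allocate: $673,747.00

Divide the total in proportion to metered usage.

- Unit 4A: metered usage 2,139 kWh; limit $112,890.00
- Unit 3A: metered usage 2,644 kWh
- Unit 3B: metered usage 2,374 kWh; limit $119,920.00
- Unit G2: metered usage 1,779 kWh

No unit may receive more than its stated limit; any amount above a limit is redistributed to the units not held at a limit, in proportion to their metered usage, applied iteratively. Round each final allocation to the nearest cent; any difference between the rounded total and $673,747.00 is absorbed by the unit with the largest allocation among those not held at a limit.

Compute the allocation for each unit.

Combined metered usage = 8,936.
Pro-rata shares before constraints: Unit 4A 161,274.0413; Unit 3A 199,349.4928; Unit 3B 178,992.3207; Unit G2 134,131.1451.
Held at cap: Unit 4A ($112,890.00), Unit 3B ($119,920.00); remaining pool $440,937.00 reallocated over remaining metered usage 4,423.
Redistributed shares: Unit 3A 263,585.2200 → $263,585.22; Unit G2 177,351.7800 → $177,351.78.

Unit 4A: $112,890.00; Unit 3A: $263,585.22; Unit 3B: $119,920.00; Unit G2: $177,351.78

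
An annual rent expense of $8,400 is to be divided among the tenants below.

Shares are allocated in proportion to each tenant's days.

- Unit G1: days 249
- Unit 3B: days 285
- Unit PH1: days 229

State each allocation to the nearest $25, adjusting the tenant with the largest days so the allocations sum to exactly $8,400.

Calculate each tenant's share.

Sum of days: 763.
Raw shares: Unit G1 249/763 × $8,400 = 2,741.28; Unit 3B 285/763 × $8,400 = 3,137.61; Unit PH1 229/763 × $8,400 = 2,521.10.
At nearest $25: Unit G1 $2,750; Unit 3B $3,150; Unit PH1 $2,525. Sum = $8,425.
Difference $8,400 − $8,425 = −$25 applied to largest days (Unit 3B): Unit 3B becomes $3,125.

Unit G1: $2,750 · Unit 3B: $3,125 · Unit PH1: $2,525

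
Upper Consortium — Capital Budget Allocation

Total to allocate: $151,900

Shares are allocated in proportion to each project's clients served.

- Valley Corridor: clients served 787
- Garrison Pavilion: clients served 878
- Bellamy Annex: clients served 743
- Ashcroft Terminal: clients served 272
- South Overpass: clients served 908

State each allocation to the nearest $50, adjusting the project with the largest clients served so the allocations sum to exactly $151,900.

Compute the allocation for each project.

Sum of clients served: 3,588.
Unrounded shares: Valley Corridor 787/3,588 × $151,900 = 33,318.09; Garrison Pavilion 878/3,588 × $151,900 = 37,170.62; Bellamy Annex 743/3,588 × $151,900 = 31,455.32; Ashcroft Terminal 272/3,588 × $151,900 = 11,515.27; South Overpass 908/3,588 × $151,900 = 38,440.69.
Rounded to nearest $50: Valley Corridor $33,300; Garrison Pavilion $37,150; Bellamy Annex $31,450; Ashcroft Terminal $11,500; South Overpass $38,450. Sum = $151,850.
Difference $151,900 − $151,850 = +$50 applied to largest clients served (South Overpass): South Overpass becomes $38,500.

Valley Corridor: $33,300 · Garrison Pavilion: $37,150 · Bellamy Annex: $31,450 · Ashcroft Terminal: $11,500 · South Overpass: $38,500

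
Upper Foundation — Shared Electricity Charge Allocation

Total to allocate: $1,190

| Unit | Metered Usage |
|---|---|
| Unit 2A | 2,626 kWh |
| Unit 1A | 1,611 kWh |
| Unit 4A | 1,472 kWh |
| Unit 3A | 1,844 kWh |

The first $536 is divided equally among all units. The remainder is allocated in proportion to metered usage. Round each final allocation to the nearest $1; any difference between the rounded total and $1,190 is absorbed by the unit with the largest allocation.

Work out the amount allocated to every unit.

$536 shared equally gives $134 per unit.
Remainder $654 by metered usage (total 7,553): Unit 2A 227.38 → $227; Unit 1A 139.49 → $139; Unit 4A 127.46 → $127; Unit 3A 159.67 → $160.
Rounding difference +$1 on remainder applied to Unit 2A.
Totals: Unit 2A $134 + $228 = $362; Unit 1A $134 + $139 = $273; Unit 4A $134 + $127 = $261; Unit 3A $134 + $160 = $294.

Unit 2A: $362; Unit 1A: $273; Unit 4A: $261; Unit 3A: $294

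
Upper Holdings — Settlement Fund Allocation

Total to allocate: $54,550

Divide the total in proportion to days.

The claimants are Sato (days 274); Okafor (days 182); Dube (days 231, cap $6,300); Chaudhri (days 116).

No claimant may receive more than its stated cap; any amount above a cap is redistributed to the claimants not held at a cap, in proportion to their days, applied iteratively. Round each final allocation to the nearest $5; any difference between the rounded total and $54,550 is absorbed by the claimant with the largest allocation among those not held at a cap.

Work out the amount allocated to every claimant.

Sato: $23,115 | Okafor: $15,350 | Dube: $6,300 | Chaudhri: $9,785

Combined days = 803.
Unconstrained shares: Sato 18,613.57; Okafor 12,363.76; Dube 15,692.47; Chaudhri 7,880.20.
Held at cap: Dube ($6,300); remaining pool $48,250 reallocated over remaining days 572.
Shares after redistribution: Sato 23,112.76 → $23,115; Okafor 15,352.27 → $15,350; Chaudhri 9,784.97 → $9,785.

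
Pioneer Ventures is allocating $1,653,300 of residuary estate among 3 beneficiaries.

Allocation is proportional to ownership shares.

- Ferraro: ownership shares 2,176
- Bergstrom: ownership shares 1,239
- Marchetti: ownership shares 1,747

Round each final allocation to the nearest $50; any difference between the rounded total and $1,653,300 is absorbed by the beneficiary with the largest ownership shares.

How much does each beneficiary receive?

Total ownership shares = 5,162.
Raw shares: Ferraro 2,176/5,162 × $1,653,300 = 696,935.45; Bergstrom 1,239/5,162 × $1,653,300 = 396,830.43; Marchetti 1,747/5,162 × $1,653,300 = 559,534.11.
After rounding ($50): Ferraro $696,950; Bergstrom $396,850; Marchetti $559,550. Sum = $1,653,350.
Difference $1,653,300 − $1,653,350 = −$50 applied to largest ownership shares (Ferraro): Ferraro becomes $696,900.

Ferraro: $696,900 · Bergstrom: $396,850 · Marchetti: $559,550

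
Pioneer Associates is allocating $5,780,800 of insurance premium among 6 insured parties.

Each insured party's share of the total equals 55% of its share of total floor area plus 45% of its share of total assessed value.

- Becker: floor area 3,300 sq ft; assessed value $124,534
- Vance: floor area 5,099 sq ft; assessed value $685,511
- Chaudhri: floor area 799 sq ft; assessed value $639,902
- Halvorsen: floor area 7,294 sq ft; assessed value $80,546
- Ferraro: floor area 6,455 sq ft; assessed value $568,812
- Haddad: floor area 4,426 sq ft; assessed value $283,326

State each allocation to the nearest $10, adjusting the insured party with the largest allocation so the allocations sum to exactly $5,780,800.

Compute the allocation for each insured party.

Totals — floor area 27,373, assessed value 2,382,631.
Combined weights (55% floor area + 45% assessed value): Becker 0.0898; Vance 0.2319; Chaudhri 0.1369; Halvorsen 0.1618; Ferraro 0.2371; Haddad 0.1424.
Proportional shares: Becker 519,269.37; Vance 1,340,703.06; Chaudhri 791,451.71; Halvorsen 935,155.94; Ferraro 1,370,793.60; Haddad 823,426.32.
Rounded to nearest $10: Becker $519,270; Vance $1,340,700; Chaudhri $791,450; Halvorsen $935,160; Ferraro $1,370,790; Haddad $823,430. Sum = $5,780,800.
Rounded total matches; no reconciliation needed.

Becker: $519,270 | Vance: $1,340,700 | Chaudhri: $791,450 | Halvorsen: $935,160 | Ferraro: $1,370,790 | Haddad: $823,430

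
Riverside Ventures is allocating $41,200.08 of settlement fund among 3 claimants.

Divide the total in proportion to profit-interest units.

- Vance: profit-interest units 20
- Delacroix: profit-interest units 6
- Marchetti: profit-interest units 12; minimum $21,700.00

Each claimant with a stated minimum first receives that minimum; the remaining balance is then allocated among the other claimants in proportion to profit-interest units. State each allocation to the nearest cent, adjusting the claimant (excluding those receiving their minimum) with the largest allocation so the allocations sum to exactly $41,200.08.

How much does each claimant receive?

Vance: $15,000.06; Delacroix: $4,500.02; Marchetti: $21,700.00

Minimums first: Marchetti $21,700.00. Remaining pool $19,500.08.
Remaining pool split over remaining profit-interest units 26: Vance 15,000.0615 → $15,000.06; Delacroix 4,500.0185 → $4,500.02.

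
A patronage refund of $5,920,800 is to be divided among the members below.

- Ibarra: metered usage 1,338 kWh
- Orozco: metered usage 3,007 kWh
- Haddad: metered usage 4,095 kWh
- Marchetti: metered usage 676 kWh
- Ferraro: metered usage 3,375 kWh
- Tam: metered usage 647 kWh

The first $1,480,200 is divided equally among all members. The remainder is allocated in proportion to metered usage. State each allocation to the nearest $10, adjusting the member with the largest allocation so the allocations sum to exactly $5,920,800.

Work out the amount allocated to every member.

Ibarra: $698,940; Orozco: $1,263,060; Haddad: $1,630,790; Marchetti: $475,190; Ferraro: $1,387,440; Tam: $465,380

Equal tier: $1,480,200 ÷ 6 = $246,700 apiece.
Remainder $4,440,600 by metered usage (total 13,138): Ibarra 452,239.52 → $452,240; Orozco 1,016,355.93 → $1,016,360; Haddad 1,384,096.29 → $1,384,100; Marchetti 228,485.74 → $228,490; Ferraro 1,140,738.70 → $1,140,740; Tam 218,683.83 → $218,680.
Rounding difference −$10 on remainder applied to Haddad.
Totals: Ibarra $246,700 + $452,240 = $698,940; Orozco $246,700 + $1,016,360 = $1,263,060; Haddad $246,700 + $1,384,090 = $1,630,790; Marchetti $246,700 + $228,490 = $475,190; Ferraro $246,700 + $1,140,740 = $1,387,440; Tam $246,700 + $218,680 = $465,380.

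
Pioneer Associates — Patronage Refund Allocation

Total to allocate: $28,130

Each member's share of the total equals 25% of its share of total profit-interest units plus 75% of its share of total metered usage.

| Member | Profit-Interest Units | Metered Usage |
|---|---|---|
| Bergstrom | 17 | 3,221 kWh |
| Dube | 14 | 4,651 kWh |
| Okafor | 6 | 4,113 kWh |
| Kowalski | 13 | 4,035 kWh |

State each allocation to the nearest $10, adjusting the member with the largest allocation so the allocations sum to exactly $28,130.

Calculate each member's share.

Bergstrom: $6,630; Dube: $8,100; Okafor: $6,260; Kowalski: $7,140

Profit-interest units total 50; metered usage total 16,020.
Blended shares (25% profit-interest units + 75% metered usage): Bergstrom 0.2358; Dube 0.2877; Okafor 0.2226; Kowalski 0.2539.
Raw shares: Bergstrom 6,632.94; Dube 8,094.22; Okafor 6,260.51; Kowalski 7,142.33.
Rounded to nearest $10: Bergstrom $6,630; Dube $8,090; Okafor $6,260; Kowalski $7,140. Sum = $28,120.
Difference $28,130 − $28,120 = +$10 applied to largest allocation (Dube): Dube becomes $8,100.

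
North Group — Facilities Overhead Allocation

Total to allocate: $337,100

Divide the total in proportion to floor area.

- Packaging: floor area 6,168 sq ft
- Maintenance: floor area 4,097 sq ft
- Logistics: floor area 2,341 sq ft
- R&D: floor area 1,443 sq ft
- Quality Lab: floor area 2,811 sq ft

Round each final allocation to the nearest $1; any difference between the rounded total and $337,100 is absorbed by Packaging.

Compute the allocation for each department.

Packaging: $123,324 · Maintenance: $81,916 · Logistics: $46,806 · R&D: $28,851 · Quality Lab: $56,203

Floor area total: 16,860.
Raw shares: Packaging 6,168/16,860 × $337,100 = 123,323.42; Maintenance 4,097/16,860 × $337,100 = 81,915.70; Logistics 2,341/16,860 × $337,100 = 46,806.12; R&D 1,443/16,860 × $337,100 = 28,851.44; Quality Lab 2,811/16,860 × $337,100 = 56,203.33.
After rounding ($1): Packaging $123,323; Maintenance $81,916; Logistics $46,806; R&D $28,851; Quality Lab $56,203. Sum = $337,099.
Difference $337,100 − $337,099 = +$1 applied to Packaging: Packaging becomes $123,324.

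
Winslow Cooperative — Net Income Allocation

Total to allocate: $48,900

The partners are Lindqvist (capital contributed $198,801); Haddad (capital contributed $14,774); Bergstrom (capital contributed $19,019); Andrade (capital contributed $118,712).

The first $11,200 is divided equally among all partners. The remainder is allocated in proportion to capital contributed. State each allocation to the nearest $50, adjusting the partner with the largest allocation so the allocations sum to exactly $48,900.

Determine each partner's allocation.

Lindqvist: $24,100; Haddad: $4,400; Bergstrom: $4,850; Andrade: $15,550

$11,200 shared equally gives $2,800 per partner.
Remainder $37,700 by capital contributed (total 351,306): Lindqvist 21,334.10 → $21,350; Haddad 1,585.45 → $1,600; Bergstrom 2,041.00 → $2,050; Andrade 12,739.44 → $12,750.
Rounding difference −$50 on remainder applied to Lindqvist.
Totals: Lindqvist $2,800 + $21,300 = $24,100; Haddad $2,800 + $1,600 = $4,400; Bergstrom $2,800 + $2,050 = $4,850; Andrade $2,800 + $12,750 = $15,550.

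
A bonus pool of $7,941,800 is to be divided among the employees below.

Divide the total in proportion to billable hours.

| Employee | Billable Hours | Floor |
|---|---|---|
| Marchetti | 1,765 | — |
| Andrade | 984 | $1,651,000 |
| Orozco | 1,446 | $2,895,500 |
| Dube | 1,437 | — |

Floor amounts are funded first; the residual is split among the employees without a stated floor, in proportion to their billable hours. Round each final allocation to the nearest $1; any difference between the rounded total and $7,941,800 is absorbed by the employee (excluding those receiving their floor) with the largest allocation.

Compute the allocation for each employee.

Marchetti: $1,871,550 | Andrade: $1,651,000 | Orozco: $2,895,500 | Dube: $1,523,750

Fund the minimums — Andrade $1,651,000; Orozco $2,895,500. Residual $3,395,300.
Residual split over remaining billable hours 3,202: Marchetti 1,871,550.44 → $1,871,550; Dube 1,523,749.56 → $1,523,750.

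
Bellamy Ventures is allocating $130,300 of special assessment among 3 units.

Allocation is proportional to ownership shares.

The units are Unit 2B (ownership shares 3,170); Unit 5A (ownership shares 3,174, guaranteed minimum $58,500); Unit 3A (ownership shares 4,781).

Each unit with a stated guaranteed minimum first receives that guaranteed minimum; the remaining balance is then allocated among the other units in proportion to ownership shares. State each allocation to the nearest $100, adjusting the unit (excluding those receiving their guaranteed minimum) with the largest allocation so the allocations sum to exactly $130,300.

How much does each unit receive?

Guaranteed amounts: Unit 5A $58,500. Balance $71,800.
Balance split over remaining ownership shares 7,951: Unit 2B 28,626.08 → $28,600; Unit 3A 43,173.92 → $43,200.

Unit 2B: $28,600; Unit 5A: $58,500; Unit 3A: $43,200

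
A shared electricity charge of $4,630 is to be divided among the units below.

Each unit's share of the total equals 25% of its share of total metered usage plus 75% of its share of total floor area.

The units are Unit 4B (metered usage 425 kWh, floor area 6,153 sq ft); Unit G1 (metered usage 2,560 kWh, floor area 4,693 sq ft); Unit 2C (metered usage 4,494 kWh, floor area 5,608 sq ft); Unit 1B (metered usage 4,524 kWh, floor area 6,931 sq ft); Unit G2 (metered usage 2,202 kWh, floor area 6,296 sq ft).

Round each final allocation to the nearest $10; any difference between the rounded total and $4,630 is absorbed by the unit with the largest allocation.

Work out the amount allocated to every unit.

Unit 4B: $750 | Unit G1: $760 | Unit 2C: $1,020 | Unit 1B: $1,180 | Unit G2: $920

Metered usage total 14,205; floor area total 29,681.
Blended shares (25% metered usage + 75% floor area): Unit 4B 0.1630; Unit G1 0.1636; Unit 2C 0.2208; Unit 1B 0.2548; Unit G2 0.1978.
Proportional shares: Unit 4B 754.50; Unit G1 757.66; Unit 2C 1,022.30; Unit 1B 1,179.53; Unit G2 916.03.
After rounding ($10): Unit 4B $750; Unit G1 $760; Unit 2C $1,020; Unit 1B $1,180; Unit G2 $920. Sum = $4,630.
Rounded total matches; no reconciliation needed.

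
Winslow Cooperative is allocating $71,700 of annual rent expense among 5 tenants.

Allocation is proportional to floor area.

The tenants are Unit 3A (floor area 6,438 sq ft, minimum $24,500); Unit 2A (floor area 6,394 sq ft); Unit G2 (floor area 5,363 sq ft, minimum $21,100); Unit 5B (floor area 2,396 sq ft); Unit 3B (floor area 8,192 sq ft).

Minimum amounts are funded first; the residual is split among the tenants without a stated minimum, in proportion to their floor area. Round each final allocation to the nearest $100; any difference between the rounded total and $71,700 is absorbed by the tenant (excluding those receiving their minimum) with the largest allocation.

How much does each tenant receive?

Fund the minimums — Unit 3A $24,500; Unit G2 $21,100. Residual $26,100.
Residual split over remaining floor area 16,982: Unit 2A 9,827.08 → $9,800; Unit 5B 3,682.46 → $3,700; Unit 3B 12,590.46 → $12,600.

Unit 3A: $24,500 · Unit 2A: $9,800 · Unit G2: $21,100 · Unit 5B: $3,700 · Unit 3B: $12,600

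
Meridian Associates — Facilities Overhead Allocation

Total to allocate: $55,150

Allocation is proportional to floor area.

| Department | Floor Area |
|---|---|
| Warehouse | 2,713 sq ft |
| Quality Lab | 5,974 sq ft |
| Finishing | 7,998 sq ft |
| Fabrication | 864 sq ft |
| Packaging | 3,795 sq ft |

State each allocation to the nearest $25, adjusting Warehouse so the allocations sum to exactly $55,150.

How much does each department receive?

Floor area total: 21,344.
Pro-rata amounts: Warehouse 2,713/21,344 × $55,150 = 7,010.02; Quality Lab 5,974/21,344 × $55,150 = 15,436.01; Finishing 7,998/21,344 × $55,150 = 20,665.75; Fabrication 864/21,344 × $55,150 = 2,232.46; Packaging 3,795/21,344 × $55,150 = 9,805.77.
After rounding ($25): Warehouse $7,000; Quality Lab $15,425; Finishing $20,675; Fabrication $2,225; Packaging $9,800. Sum = $55,125.
Difference $55,150 − $55,125 = +$25 applied to Warehouse: Warehouse becomes $7,025.

Warehouse: $7,025 · Quality Lab: $15,425 · Finishing: $20,675 · Fabrication: $2,225 · Packaging: $9,800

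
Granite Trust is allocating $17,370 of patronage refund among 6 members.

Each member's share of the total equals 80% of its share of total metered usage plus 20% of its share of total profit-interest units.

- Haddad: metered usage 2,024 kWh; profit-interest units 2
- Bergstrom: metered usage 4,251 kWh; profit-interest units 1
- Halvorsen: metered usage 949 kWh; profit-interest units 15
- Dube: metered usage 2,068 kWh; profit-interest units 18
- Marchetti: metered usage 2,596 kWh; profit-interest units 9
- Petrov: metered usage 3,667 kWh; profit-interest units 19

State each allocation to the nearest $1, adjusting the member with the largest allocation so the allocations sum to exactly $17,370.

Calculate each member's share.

Totals — metered usage 15,555, profit-interest units 64.
Combined weights (80% metered usage + 20% profit-interest units): Haddad 0.1103; Bergstrom 0.2218; Halvorsen 0.0957; Dube 0.1626; Marchetti 0.1616; Petrov 0.2480.
Pro-rata amounts: Haddad 1,916.70; Bergstrom 3,851.90; Halvorsen 1,662.00; Dube 2,824.502; Marchetti 2,807.66; Petrov 4,307.24.
After rounding ($1): Haddad $1,917; Bergstrom $3,852; Halvorsen $1,662; Dube $2,825; Marchetti $2,808; Petrov $4,307. Sum = $17,371.
Difference $17,370 − $17,371 = −$1 applied to largest allocation (Petrov): Petrov becomes $4,306.

Haddad: $1,917 · Bergstrom: $3,852 · Halvorsen: $1,662 · Dube: $2,825 · Marchetti: $2,808 · Petrov: $4,306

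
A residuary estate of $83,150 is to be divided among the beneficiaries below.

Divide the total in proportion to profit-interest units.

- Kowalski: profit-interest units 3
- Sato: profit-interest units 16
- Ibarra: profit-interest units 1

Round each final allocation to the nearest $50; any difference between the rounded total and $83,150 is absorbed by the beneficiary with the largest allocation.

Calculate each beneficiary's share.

Total profit-interest units = 20.
Pro-rata amounts: Kowalski 3/20 × $83,150 = 12,472.50; Sato 16/20 × $83,150 = 66,520.00; Ibarra 1/20 × $83,150 = 4,157.50.
After rounding ($50): Kowalski $12,450; Sato $66,500; Ibarra $4,150. Sum = $83,100.
Difference $83,150 − $83,100 = +$50 applied to largest allocation (Sato): Sato becomes $66,550.

Kowalski: $12,450; Sato: $66,550; Ibarra: $4,150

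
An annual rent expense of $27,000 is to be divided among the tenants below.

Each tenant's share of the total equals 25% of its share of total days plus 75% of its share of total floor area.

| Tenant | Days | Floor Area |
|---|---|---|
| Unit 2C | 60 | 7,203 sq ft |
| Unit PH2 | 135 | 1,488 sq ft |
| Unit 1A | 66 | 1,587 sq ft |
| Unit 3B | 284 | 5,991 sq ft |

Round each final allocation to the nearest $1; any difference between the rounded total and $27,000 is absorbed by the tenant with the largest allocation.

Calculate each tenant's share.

Unit 2C: $9,709 | Unit PH2: $3,524 | Unit 1A: $2,793 | Unit 3B: $10,974

Totals — days 545, floor area 16,269.
Blended shares (25% days + 75% floor area): Unit 2C 0.3596; Unit PH2 0.1305; Unit 1A 0.1034; Unit 3B 0.4065.
Proportional shares: Unit 2C 9,708.68; Unit PH2 3,524.13; Unit 1A 2,792.77; Unit 3B 10,974.42.
Rounded to nearest $1: Unit 2C $9,709; Unit PH2 $3,524; Unit 1A $2,793; Unit 3B $10,974. Sum = $27,000.
Rounded total matches; no reconciliation needed.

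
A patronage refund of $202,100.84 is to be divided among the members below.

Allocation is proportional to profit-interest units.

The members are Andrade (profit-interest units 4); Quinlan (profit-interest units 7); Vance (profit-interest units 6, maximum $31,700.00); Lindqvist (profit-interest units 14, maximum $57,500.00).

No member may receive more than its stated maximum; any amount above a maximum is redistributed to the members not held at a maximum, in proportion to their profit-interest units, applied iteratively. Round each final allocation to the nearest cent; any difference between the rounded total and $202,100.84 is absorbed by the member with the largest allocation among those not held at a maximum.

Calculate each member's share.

Andrade: $41,054.85; Quinlan: $71,845.99; Vance: $31,700.00; Lindqvist: $57,500.00

Combined profit-interest units = 31.
Unconstrained shares: Andrade 26,077.5277; Quinlan 45,635.6735; Vance 39,116.2916; Lindqvist 91,271.3471.
Cap binds for Vance ($31,700.00), Lindqvist ($57,500.00); balance $112,900.84 reallocated over remaining profit-interest units 11.
Remaining shares: Andrade 41,054.8509 → $41,054.85; Quinlan 71,845.9891 → $71,845.99.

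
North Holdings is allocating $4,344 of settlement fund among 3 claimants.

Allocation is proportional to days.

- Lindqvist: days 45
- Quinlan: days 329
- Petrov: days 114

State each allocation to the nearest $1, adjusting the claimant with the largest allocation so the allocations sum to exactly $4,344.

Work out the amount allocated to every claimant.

Combined days = 488.
Pro-rata amounts: Lindqvist 45/488 × $4,344 = 400.57; Quinlan 329/488 × $4,344 = 2,928.64; Petrov 114/488 × $4,344 = 1,014.79.
After rounding ($1): Lindqvist $401; Quinlan $2,929; Petrov $1,015. Sum = $4,345.
Difference $4,344 − $4,345 = −$1 applied to largest allocation (Quinlan): Quinlan becomes $2,928.

Lindqvist: $401; Quinlan: $2,928; Petrov: $1,015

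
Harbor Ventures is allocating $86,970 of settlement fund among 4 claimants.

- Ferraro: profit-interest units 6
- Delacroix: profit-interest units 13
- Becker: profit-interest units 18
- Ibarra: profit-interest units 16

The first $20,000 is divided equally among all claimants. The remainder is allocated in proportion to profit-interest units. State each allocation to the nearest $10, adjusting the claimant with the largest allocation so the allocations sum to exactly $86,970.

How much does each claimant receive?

Ferraro: $12,580 | Delacroix: $21,430 | Becker: $27,740 | Ibarra: $25,220

First tranche $20,000 split equally: $5,000 each.
Remainder $66,970 by profit-interest units (total 53): Ferraro 7,581.51 → $7,580; Delacroix 16,426.60 → $16,430; Becker 22,744.53 → $22,740; Ibarra 20,217.36 → $20,220.
Totals: Ferraro $5,000 + $7,580 = $12,580; Delacroix $5,000 + $16,430 = $21,430; Becker $5,000 + $22,740 = $27,740; Ibarra $5,000 + $20,220 = $25,220.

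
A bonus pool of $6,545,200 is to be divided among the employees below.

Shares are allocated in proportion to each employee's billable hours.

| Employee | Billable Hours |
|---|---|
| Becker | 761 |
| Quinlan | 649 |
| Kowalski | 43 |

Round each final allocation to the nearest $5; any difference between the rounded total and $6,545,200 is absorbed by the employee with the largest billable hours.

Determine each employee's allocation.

Sum of billable hours: 1,453.
Raw shares: Becker 761/1,453 × $6,545,200 = 3,428,009.08; Quinlan 649/1,453 × $6,545,200 = 2,923,492.64; Kowalski 43/1,453 × $6,545,200 = 193,698.28.
At nearest $5: Becker $3,428,010; Quinlan $2,923,495; Kowalski $193,700. Sum = $6,545,205.
Difference $6,545,200 − $6,545,205 = −$5 applied to largest billable hours (Becker): Becker becomes $3,428,005.

Becker: $3,428,005 | Quinlan: $2,923,495 | Kowalski: $193,700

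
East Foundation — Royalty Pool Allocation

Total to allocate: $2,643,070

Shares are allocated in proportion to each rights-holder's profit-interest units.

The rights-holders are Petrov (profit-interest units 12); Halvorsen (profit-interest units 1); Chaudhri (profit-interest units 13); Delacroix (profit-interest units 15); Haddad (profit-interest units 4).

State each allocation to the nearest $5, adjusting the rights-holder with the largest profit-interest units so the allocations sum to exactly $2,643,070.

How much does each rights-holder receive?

Petrov: $704,820; Halvorsen: $58,735; Chaudhri: $763,555; Delacroix: $881,020; Haddad: $234,940

Combined profit-interest units = 45.
Raw shares: Petrov 12/45 × $2,643,070 = 704,818.67; Halvorsen 1/45 × $2,643,070 = 58,734.89; Chaudhri 13/45 × $2,643,070 = 763,553.56; Delacroix 15/45 × $2,643,070 = 881,023.33; Haddad 4/45 × $2,643,070 = 234,939.56.
At nearest $5: Petrov $704,820; Halvorsen $58,735; Chaudhri $763,555; Delacroix $881,025; Haddad $234,940. Sum = $2,643,075.
Difference $2,643,070 − $2,643,075 = −$5 applied to largest profit-interest units (Delacroix): Delacroix becomes $881,020.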